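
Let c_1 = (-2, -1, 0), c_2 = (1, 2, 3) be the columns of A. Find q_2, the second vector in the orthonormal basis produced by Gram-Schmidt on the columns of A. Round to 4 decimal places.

q_2 = (-0.1826, 0.3651, 0.9129)

c_1 = (-2, -1, 0); ‖c_1‖ = 2.2361, so q_1 = (-0.8944, -0.4472, 0.0000).
q_1·c_2 = (-0.8944)·1 + (-0.4472)·2 + 0.0000·3 = -1.7889.
u_2 = c_2 + 1.7889·q_1 = (-0.6000, 1.2000, 3.0000).
‖u_2‖ = 3.2863, so q_2 = (-0.1826, 0.3651, 0.9129).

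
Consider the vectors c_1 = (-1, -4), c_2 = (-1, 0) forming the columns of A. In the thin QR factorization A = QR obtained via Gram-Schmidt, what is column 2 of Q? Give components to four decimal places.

c_1 = (-1, -4); ‖c_1‖ = 4.1231, so e_1 = (-0.2425, -0.9701).
e_1·c_2 = (-0.2425)·(-1) + (-0.9701)·0 = 0.2425.
u_2 = c_2 − 0.2425·e_1 = (-0.9412, 0.2353).
‖u_2‖ = 0.9701, so e_2 = (-0.9701, 0.2425).

e_2 = (-0.9701, 0.2425)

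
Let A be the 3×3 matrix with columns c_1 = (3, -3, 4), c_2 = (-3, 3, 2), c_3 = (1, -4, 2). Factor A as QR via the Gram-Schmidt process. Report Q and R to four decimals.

Q = [[0.5145, -0.4851, -0.7071], [-0.5145, 0.4851, -0.7071], [0.6860, 0.7276, 0.0000]], R = [[5.8310, -1.7150, 3.9445], [0.0000, 4.3656, -0.9701], [0.0000, 0.0000, 2.1213]]

c_1 = (3, -3, 4); ‖c_1‖ = 5.8310, so q_1 = (0.5145, -0.5145, 0.6860).
q_1·c_2 = 0.5145·(-3) + (-0.5145)·3 + 0.6860·2 = -1.7150.
u_2 = c_2 + 1.7150·q_1 = (-2.1176, 2.1176, 3.1765).
‖u_2‖ = 4.3656, so q_2 = (-0.4851, 0.4851, 0.7276).
q_1·c_3 = 0.5145·1 + (-0.5145)·(-4) + 0.6860·2 = 3.9445; q_2·c_3 = (-0.4851)·1 + 0.4851·(-4) + 0.7276·2 = -0.9701.
u_3 = c_3 − 3.9445·q_1 + 0.9701·q_2 = (-1.5000, -1.5000, 0.0000).
‖u_3‖ = 2.1213, so q_3 = (-0.7071, -0.7071, 0.0000).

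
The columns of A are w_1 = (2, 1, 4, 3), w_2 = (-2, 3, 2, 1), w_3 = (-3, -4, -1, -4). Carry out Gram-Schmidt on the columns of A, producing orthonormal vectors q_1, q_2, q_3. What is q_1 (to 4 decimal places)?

w_1 = (2, 1, 4, 3); ‖w_1‖ = 5.4772, so q_1 = (0.3651, 0.1826, 0.7303, 0.5477).

q_1 = (0.3651, 0.1826, 0.7303, 0.5477)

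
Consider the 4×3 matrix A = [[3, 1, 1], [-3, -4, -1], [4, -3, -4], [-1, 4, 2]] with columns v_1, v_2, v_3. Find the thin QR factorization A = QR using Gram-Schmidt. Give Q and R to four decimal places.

Q = [[0.5071, 0.1676, 0.7542], [-0.5071, -0.6307, 0.2016], [0.6761, -0.4454, -0.5061], [-0.1690, 0.6130, -0.3666]], R = [[5.9161, -0.1690, -2.0284], [0.0000, 6.4785, 3.8060], [0.0000, 0.0000, 1.8440]]

v_1 = (3, -3, 4, -1); ‖v_1‖ = 5.9161, so e_1 = (0.5071, -0.5071, 0.6761, -0.1690).
e_1·v_2 = 0.5071·1 + (-0.5071)·(-4) + 0.6761·(-3) + (-0.1690)·4 = -0.1690.
u_2 = v_2 + 0.1690·e_1 = (1.0857, -4.0857, -2.8857, 3.9714).
‖u_2‖ = 6.4785, so e_2 = (0.1676, -0.6307, -0.4454, 0.6130).
e_1·v_3 = 0.5071·1 + (-0.5071)·(-1) + 0.6761·(-4) + (-0.1690)·2 = -2.0284; e_2·v_3 = 0.1676·1 + (-0.6307)·(-1) + (-0.4454)·(-4) + 0.6130·2 = 3.8060.
u_3 = v_3 + 2.0284·e_1 − 3.8060·e_2 = (1.3907, 0.3717, -0.9333, -0.6760).
‖u_3‖ = 1.8440, so e_3 = (0.7542, 0.2016, -0.5061, -0.3666).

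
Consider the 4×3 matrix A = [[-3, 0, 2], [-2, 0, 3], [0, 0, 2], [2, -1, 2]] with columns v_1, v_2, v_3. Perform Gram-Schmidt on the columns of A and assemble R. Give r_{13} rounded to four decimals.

v_1 = (-3, -2, 0, 2); ‖v_1‖ = 4.1231, so e_1 = (-0.7276, -0.4851, 0.0000, 0.4851).
r_{13} = e_1·v_3 = -1.9403.

r_{13} = -1.9403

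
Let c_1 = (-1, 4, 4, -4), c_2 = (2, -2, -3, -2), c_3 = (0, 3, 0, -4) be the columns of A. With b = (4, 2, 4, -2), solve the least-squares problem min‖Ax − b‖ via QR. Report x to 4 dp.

c_1 = (-1, 4, 4, -4); ‖c_1‖ = 7.0000, so q_1 = (-0.1429, 0.5714, 0.5714, -0.5714).
q_1·c_2 = (-0.1429)·2 + 0.5714·(-2) + 0.5714·(-3) + (-0.5714)·(-2) = -2.0000.
u_2 = c_2 + 2.0000·q_1 = (1.7143, -0.8571, -1.8571, -3.1429).
‖u_2‖ = 4.1231, so q_2 = (0.4158, -0.2079, -0.4504, -0.7623).
q_1·c_3 = (-0.1429)·0 + 0.5714·3 + 0.5714·0 + (-0.5714)·(-4) = 4.0000; q_2·c_3 = 0.4158·0 + (-0.2079)·3 + (-0.4504)·0 + (-0.7623)·(-4) = 2.4254.
u_3 = c_3 − 4.0000·q_1 − 2.4254·q_2 = (-0.4370, 1.2185, -1.1933, 0.1345).
‖u_3‖ = 1.7657, so q_3 = (-0.2475, 0.6901, -0.6758, 0.0761).
Qᵀb = (4.0000, 0.9701, -2.4653).
Back-substitute: x_3 = -2.4653/1.7657 = -1.3962.
x_2 = (0.9701 − 2.4254·(-1.3962))/4.1231 = 1.0566.
x_1 = (4.0000 + 2.0000·1.0566 − 4.0000·(-1.3962))/7.0000 = 1.6712.

x = (1.6712, 1.0566, -1.3962)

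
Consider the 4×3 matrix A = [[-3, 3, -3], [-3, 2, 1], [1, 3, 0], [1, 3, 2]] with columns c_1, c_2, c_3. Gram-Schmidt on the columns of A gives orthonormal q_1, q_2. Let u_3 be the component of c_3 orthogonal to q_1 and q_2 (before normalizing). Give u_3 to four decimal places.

u_3 = (-1.9592, 2.1373, -0.7328, 1.2672)

c_1 = (-3, -3, 1, 1); ‖c_1‖ = 4.4721, so q_1 = (-0.6708, -0.6708, 0.2236, 0.2236).
q_1·c_2 = (-0.6708)·3 + (-0.6708)·2 + 0.2236·3 + 0.2236·3 = -2.0125.
u_2 = c_2 + 2.0125·q_1 = (1.6500, 0.6500, 3.4500, 3.4500).
‖u_2‖ = 5.1913, so q_2 = (0.3178, 0.1252, 0.6646, 0.6646).
q_1·c_3 = (-0.6708)·(-3) + (-0.6708)·1 + 0.2236·0 + 0.2236·2 = 1.7889; q_2·c_3 = 0.3178·(-3) + 0.1252·1 + 0.6646·0 + 0.6646·2 = 0.5008.
u_3 = c_3 − 1.7889·q_1 − 0.5008·q_2 = (-1.9592, 2.1373, -0.7328, 1.2672).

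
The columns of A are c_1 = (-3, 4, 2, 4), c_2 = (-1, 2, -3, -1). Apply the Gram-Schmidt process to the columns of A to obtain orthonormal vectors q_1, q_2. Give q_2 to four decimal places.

q_2 = (-0.2412, 0.4938, -0.7867, -0.2814)

c_1 = (-3, 4, 2, 4); ‖c_1‖ = 6.7082, so q_1 = (-0.4472, 0.5963, 0.2981, 0.5963).
q_1·c_2 = (-0.4472)·(-1) + 0.5963·2 + 0.2981·(-3) + 0.5963·(-1) = 0.1491.
u_2 = c_2 − 0.1491·q_1 = (-0.9333, 1.9111, -3.0444, -1.0889).
‖u_2‖ = 3.8701, so q_2 = (-0.2412, 0.4938, -0.7867, -0.2814).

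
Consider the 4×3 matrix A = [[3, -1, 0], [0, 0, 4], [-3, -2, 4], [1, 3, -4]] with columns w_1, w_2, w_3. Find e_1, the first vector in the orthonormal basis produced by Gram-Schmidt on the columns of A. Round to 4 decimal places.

e_1 = (0.6882, 0.0000, -0.6882, 0.2294)

w_1 = (3, 0, -3, 1); ‖w_1‖ = 4.3589, so e_1 = (0.6882, 0.0000, -0.6882, 0.2294).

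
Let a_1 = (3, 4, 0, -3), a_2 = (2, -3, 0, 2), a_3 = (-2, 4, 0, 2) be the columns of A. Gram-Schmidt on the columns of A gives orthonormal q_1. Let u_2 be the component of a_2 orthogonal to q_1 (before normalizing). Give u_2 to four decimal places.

a_1 = (3, 4, 0, -3); ‖a_1‖ = 5.8310, so q_1 = (0.5145, 0.6860, 0.0000, -0.5145).
q_1·a_2 = 0.5145·2 + 0.6860·(-3) + 0.0000·0 + (-0.5145)·2 = -2.0580.
u_2 = a_2 + 2.0580·q_1 = (3.0588, -1.5882, 0.0000, 0.9412).

u_2 = (3.0588, -1.5882, 0.0000, 0.9412)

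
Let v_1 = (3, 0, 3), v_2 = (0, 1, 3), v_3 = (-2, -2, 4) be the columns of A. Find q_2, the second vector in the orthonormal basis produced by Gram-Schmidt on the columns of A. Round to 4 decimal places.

v_1 = (3, 0, 3); ‖v_1‖ = 4.2426, so q_1 = (0.7071, 0.0000, 0.7071).
q_1·v_2 = 0.7071·0 + 0.0000·1 + 0.7071·3 = 2.1213.
u_2 = v_2 − 2.1213·q_1 = (-1.5000, 1.0000, 1.5000).
‖u_2‖ = 2.3452, so q_2 = (-0.6396, 0.4264, 0.6396).

q_2 = (-0.6396, 0.4264, 0.6396)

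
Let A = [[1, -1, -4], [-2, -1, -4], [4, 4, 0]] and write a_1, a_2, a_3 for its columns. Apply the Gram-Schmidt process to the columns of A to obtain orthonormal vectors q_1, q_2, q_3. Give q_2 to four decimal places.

q_1 = a_1/‖a_1‖ = (1, -2, 4)/4.5826 = (0.2182, -0.4364, 0.8729).
r_{12} = q_1·a_2 = 3.7097.
u_2 = a_2 − 3.7097·q_1 = (-1.8095, 0.6190, 0.7619).
‖u_2‖ = 2.0587, so q_2 = (-0.8790, 0.3007, 0.3701).

q_2 = (-0.8790, 0.3007, 0.3701)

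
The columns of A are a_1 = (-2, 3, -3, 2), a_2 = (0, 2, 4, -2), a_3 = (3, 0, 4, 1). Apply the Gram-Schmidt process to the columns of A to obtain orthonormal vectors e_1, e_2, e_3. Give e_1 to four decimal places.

a_1 = (-2, 3, -3, 2); ‖a_1‖ = 5.0990, so e_1 = (-0.3922, 0.5883, -0.5883, 0.3922).

e_1 = (-0.3922, 0.5883, -0.5883, 0.3922)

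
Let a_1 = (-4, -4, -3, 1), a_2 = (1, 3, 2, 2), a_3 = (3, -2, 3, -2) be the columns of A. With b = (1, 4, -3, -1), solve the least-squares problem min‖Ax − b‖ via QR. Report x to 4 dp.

x = (-1.4043, -1.3560, -1.3238)

a_1 = (-4, -4, -3, 1); ‖a_1‖ = 6.4807, so e_1 = (-0.6172, -0.6172, -0.4629, 0.1543).
e_1·a_2 = (-0.6172)·1 + (-0.6172)·3 + (-0.4629)·2 + 0.1543·2 = -3.0861.
u_2 = a_2 + 3.0861·e_1 = (-0.9048, 1.0952, 0.5714, 2.4762).
‖u_2‖ = 2.9114, so e_2 = (-0.3108, 0.3762, 0.1963, 0.8505).
e_1·a_3 = (-0.6172)·3 + (-0.6172)·(-2) + (-0.4629)·3 + 0.1543·(-2) = -2.3146; e_2·a_3 = (-0.3108)·3 + 0.3762·(-2) + 0.1963·3 + 0.8505·(-2) = -2.7969.
u_3 = a_3 + 2.3146·e_1 + 2.7969·e_2 = (0.7022, -2.3764, 2.4775, 0.7360).
‖u_3‖ = 3.5805, so e_3 = (0.1961, -0.6637, 0.6919, 0.2055).
Qᵀb = (-1.8516, -0.2453, -4.7400).
Back-substitute: x_3 = -4.7400/3.5805 = -1.3238.
x_2 = (-0.2453 + 2.7969·(-1.3238))/2.9114 = -1.3560.
x_1 = (-1.8516 + 3.0861·(-1.3560) + 2.3146·(-1.3238))/6.4807 = -1.4043.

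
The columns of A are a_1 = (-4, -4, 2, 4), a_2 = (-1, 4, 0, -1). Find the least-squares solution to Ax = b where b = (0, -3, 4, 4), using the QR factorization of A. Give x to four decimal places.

x = (0.5765, -0.3765)

q_1 = a_1/‖a_1‖ = (-4, -4, 2, 4)/7.2111 = (-0.5547, -0.5547, 0.2774, 0.5547).
r_{12} = q_1·a_2 = -2.2188.
u_2 = a_2 + 2.2188·q_1 = (-2.2308, 2.7692, 0.6154, 0.2308).
‖u_2‖ = 3.6162, so q_2 = (-0.6169, 0.7658, 0.1702, 0.0638).
Qᵀb = (4.9923, -1.3614).
Back-substitute: x_2 = -1.3614/3.6162 = -0.3765.
x_1 = (4.9923 + 2.2188·(-0.3765))/7.2111 = 0.5765.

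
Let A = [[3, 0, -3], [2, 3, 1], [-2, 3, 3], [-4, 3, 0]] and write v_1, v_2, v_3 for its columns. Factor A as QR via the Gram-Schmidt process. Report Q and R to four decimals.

v_1 = (3, 2, -2, -4); ‖v_1‖ = 5.7446, so e_1 = (0.5222, 0.3482, -0.3482, -0.6963).
e_1·v_2 = 0.5222·0 + 0.3482·3 + (-0.3482)·3 + (-0.6963)·3 = -2.0889.
u_2 = v_2 + 2.0889·e_1 = (1.0909, 3.7273, 2.2727, 1.5455).
‖u_2‖ = 4.7578, so e_2 = (0.2293, 0.7834, 0.4777, 0.3248).
e_1·v_3 = 0.5222·(-3) + 0.3482·1 + (-0.3482)·3 + (-0.6963)·0 = -2.2630; e_2·v_3 = 0.2293·(-3) + 0.7834·1 + 0.4777·3 + 0.3248·0 = 1.5286.
u_3 = v_3 + 2.2630·e_1 − 1.5286·e_2 = (-2.1687, 0.5904, 1.4819, -2.0723).
‖u_3‖ = 3.3974, so e_3 = (-0.6383, 0.1738, 0.4362, -0.6100).

Q = [[0.5222, 0.2293, -0.6383], [0.3482, 0.7834, 0.1738], [-0.3482, 0.4777, 0.4362], [-0.6963, 0.3248, -0.6100]], R = [[5.7446, -2.0889, -2.2630], [0.0000, 4.7578, 1.5286], [0.0000, 0.0000, 3.3974]]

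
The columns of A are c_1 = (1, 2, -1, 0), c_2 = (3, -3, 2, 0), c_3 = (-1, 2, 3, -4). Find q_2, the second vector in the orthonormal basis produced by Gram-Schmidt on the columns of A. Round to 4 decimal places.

c_1 = (1, 2, -1, 0); ‖c_1‖ = 2.4495, so q_1 = (0.4082, 0.8165, -0.4082, 0.0000).
q_1·c_2 = 0.4082·3 + 0.8165·(-3) + (-0.4082)·2 + 0.0000·0 = -2.0412.
u_2 = c_2 + 2.0412·q_1 = (3.8333, -1.3333, 1.1667, 0.0000).
‖u_2‖ = 4.2230, so q_2 = (0.9077, -0.3157, 0.2763, 0.0000).

q_2 = (0.9077, -0.3157, 0.2763, 0.0000)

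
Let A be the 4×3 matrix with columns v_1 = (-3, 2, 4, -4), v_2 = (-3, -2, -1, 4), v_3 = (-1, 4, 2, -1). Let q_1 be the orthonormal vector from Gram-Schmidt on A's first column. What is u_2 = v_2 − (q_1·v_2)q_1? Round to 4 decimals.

q_1 = v_1/‖v_1‖ = (-3, 2, 4, -4)/6.7082 = (-0.4472, 0.2981, 0.5963, -0.5963).
r_{12} = q_1·v_2 = -2.2361.
u_2 = v_2 + 2.2361·q_1 = (-4.0000, -1.3333, 0.3333, 2.6667).

u_2 = (-4.0000, -1.3333, 0.3333, 2.6667)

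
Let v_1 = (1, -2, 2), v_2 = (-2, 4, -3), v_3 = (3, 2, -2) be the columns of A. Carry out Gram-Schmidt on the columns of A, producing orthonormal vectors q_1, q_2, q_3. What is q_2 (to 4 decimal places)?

v_1 = (1, -2, 2); ‖v_1‖ = 3.0000, so q_1 = (0.3333, -0.6667, 0.6667).
q_1·v_2 = 0.3333·(-2) + (-0.6667)·4 + 0.6667·(-3) = -5.3333.
u_2 = v_2 + 5.3333·q_1 = (-0.2222, 0.4444, 0.5556).
‖u_2‖ = 0.7454, so q_2 = (-0.2981, 0.5963, 0.7454).

q_2 = (-0.2981, 0.5963, 0.7454)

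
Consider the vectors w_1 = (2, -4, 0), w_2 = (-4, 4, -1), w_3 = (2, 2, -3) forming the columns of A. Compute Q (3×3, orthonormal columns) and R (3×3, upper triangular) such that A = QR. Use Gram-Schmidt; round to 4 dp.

w_1 = (2, -4, 0); ‖w_1‖ = 4.4721, so q_1 = (0.4472, -0.8944, 0.0000).
q_1·w_2 = 0.4472·(-4) + (-0.8944)·4 + 0.0000·(-1) = -5.3666.
u_2 = w_2 + 5.3666·q_1 = (-1.6000, -0.8000, -1.0000).
‖u_2‖ = 2.0494, so q_2 = (-0.7807, -0.3904, -0.4880).
q_1·w_3 = 0.4472·2 + (-0.8944)·2 + 0.0000·(-3) = -0.8944; q_2·w_3 = (-0.7807)·2 + (-0.3904)·2 + (-0.4880)·(-3) = -0.8783.
u_3 = w_3 + 0.8944·q_1 + 0.8783·q_2 = (1.7143, 0.8571, -3.4286).
‖u_3‖ = 3.9279, so q_3 = (0.4364, 0.2182, -0.8729).

Q = [[0.4472, -0.7807, 0.4364], [-0.8944, -0.3904, 0.2182], [0.0000, -0.4880, -0.8729]], R = [[4.4721, -5.3666, -0.8944], [0.0000, 2.0494, -0.8783], [0.0000, 0.0000, 3.9279]]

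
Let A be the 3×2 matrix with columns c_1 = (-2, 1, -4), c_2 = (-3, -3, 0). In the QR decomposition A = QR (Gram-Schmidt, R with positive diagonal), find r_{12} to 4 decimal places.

e_1 = c_1/‖c_1‖ = (-2, 1, -4)/4.5826 = (-0.4364, 0.2182, -0.8729).
r_{12} = e_1·c_2 = 0.6547.

r_{12} = 0.6547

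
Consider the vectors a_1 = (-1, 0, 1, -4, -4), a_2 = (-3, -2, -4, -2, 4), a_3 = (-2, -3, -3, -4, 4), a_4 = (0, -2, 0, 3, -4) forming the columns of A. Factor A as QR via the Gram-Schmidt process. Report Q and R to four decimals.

q_1 = a_1/‖a_1‖ = (-1, 0, 1, -4, -4)/5.8310 = (-0.1715, 0.0000, 0.1715, -0.6860, -0.6860).
r_{12} = q_1·a_2 = -1.5435.
u_2 = a_2 + 1.5435·q_1 = (-3.2647, -2.0000, -3.7353, -3.0588, 2.9412).
‖u_2‖ = 6.8277, so q_2 = (-0.4782, -0.2929, -0.5471, -0.4480, 0.4308).
r_{13} = q_1·a_3 = -0.1715; r_{23} = q_2·a_3 = 6.9914.
u_3 = a_3 + 0.1715·q_1 − 6.9914·q_2 = (1.3136, -0.9521, 0.8543, -0.9855, 0.8707).
‖u_3‖ = 2.2563, so q_3 = (0.5822, -0.4220, 0.3786, -0.4368, 0.3859).
r_{14} = q_1·a_4 = 0.6860; r_{24} = q_2·a_4 = -2.4812; r_{34} = q_3·a_4 = -2.0099.
u_4 = a_4 − 0.6860·q_1 + 2.4812·q_2 + 2.0099·q_3 = (0.1014, -3.5749, -0.7141, 1.4811, -1.6850).
‖u_4‖ = 4.2817, so q_4 = (0.0237, -0.8349, -0.1668, 0.3459, -0.3935).

Q = [[-0.1715, -0.4782, 0.5822, 0.0237], [0.0000, -0.2929, -0.4220, -0.8349], [0.1715, -0.5471, 0.3786, -0.1668], [-0.6860, -0.4480, -0.4368, 0.3459], [-0.6860, 0.4308, 0.3859, -0.3935]], R = [[5.8310, -1.5435, -0.1715, 0.6860], [0.0000, 6.8277, 6.9914, -2.4812], [0.0000, 0.0000, 2.2563, -2.0099], [0.0000, 0.0000, 0.0000, 4.2817]]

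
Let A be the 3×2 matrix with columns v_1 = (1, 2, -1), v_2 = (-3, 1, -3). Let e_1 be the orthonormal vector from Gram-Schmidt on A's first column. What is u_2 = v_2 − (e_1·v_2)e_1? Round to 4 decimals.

u_2 = (-3.3333, 0.3333, -2.6667)

e_1 = v_1/‖v_1‖ = (1, 2, -1)/2.4495 = (0.4082, 0.8165, -0.4082).
r_{12} = e_1·v_2 = 0.8165.
u_2 = v_2 − 0.8165·e_1 = (-3.3333, 0.3333, -2.6667).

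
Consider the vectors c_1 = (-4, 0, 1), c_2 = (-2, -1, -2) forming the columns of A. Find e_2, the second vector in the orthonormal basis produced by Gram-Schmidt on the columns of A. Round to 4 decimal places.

e_1 = c_1/‖c_1‖ = (-4, 0, 1)/4.1231 = (-0.9701, 0.0000, 0.2425).
r_{12} = e_1·c_2 = 1.4552.
u_2 = c_2 − 1.4552·e_1 = (-0.5882, -1.0000, -2.3529).
‖u_2‖ = 2.6234, so e_2 = (-0.2242, -0.3812, -0.8969).

e_2 = (-0.2242, -0.3812, -0.8969)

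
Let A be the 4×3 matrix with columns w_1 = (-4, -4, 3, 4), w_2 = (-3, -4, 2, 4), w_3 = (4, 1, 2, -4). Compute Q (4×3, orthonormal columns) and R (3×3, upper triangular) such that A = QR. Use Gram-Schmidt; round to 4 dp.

Q = [[-0.5298, 0.4764, 0.6115], [-0.5298, -0.4600, -0.4231], [0.3974, -0.5914, 0.6115], [0.5298, 0.4600, -0.2702]], R = [[7.5498, 6.6227, -3.9736], [0.0000, 1.0679, -1.5772], [0.0000, 0.0000, 4.3270]]

w_1 = (-4, -4, 3, 4); ‖w_1‖ = 7.5498, so q_1 = (-0.5298, -0.5298, 0.3974, 0.5298).
q_1·w_2 = (-0.5298)·(-3) + (-0.5298)·(-4) + 0.3974·2 + 0.5298·4 = 6.6227.
u_2 = w_2 − 6.6227·q_1 = (0.5088, -0.4912, -0.6316, 0.4912).
‖u_2‖ = 1.0679, so q_2 = (0.4764, -0.4600, -0.5914, 0.4600).
q_1·w_3 = (-0.5298)·4 + (-0.5298)·1 + 0.3974·2 + 0.5298·(-4) = -3.9736; q_2·w_3 = 0.4764·4 + (-0.4600)·1 + (-0.5914)·2 + 0.4600·(-4) = -1.5772.
u_3 = w_3 + 3.9736·q_1 + 1.5772·q_2 = (2.6462, -1.8308, 2.6462, -1.1692).
‖u_3‖ = 4.3270, so q_3 = (0.6115, -0.4231, 0.6115, -0.2702).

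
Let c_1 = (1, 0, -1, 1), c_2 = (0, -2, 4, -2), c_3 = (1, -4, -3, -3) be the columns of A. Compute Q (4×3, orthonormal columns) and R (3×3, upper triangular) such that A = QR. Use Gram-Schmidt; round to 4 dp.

Q = [[0.5774, 0.5774, 0.0000], [0.0000, -0.5774, -0.5774], [-0.5774, 0.5774, -0.5774], [0.5774, 0.0000, -0.5774]], R = [[1.7321, -3.4641, 0.5774], [0.0000, 3.4641, 1.1547], [0.0000, 0.0000, 5.7735]]

q_1 = c_1/‖c_1‖ = (1, 0, -1, 1)/1.7321 = (0.5774, 0.0000, -0.5774, 0.5774).
r_{12} = q_1·c_2 = -3.4641.
u_2 = c_2 + 3.4641·q_1 = (2.0000, -2.0000, 2.0000, 0.0000).
‖u_2‖ = 3.4641, so q_2 = (0.5774, -0.5774, 0.5774, 0.0000).
r_{13} = q_1·c_3 = 0.5774; r_{23} = q_2·c_3 = 1.1547.
u_3 = c_3 − 0.5774·q_1 − 1.1547·q_2 = (0.0000, -3.3333, -3.3333, -3.3333).
‖u_3‖ = 5.7735, so q_3 = (0.0000, -0.5774, -0.5774, -0.5774).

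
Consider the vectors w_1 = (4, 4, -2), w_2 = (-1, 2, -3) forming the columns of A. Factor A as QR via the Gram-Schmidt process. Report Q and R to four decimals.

e_1 = w_1/‖w_1‖ = (4, 4, -2)/6.0000 = (0.6667, 0.6667, -0.3333).
r_{12} = e_1·w_2 = 1.6667.
u_2 = w_2 − 1.6667·e_1 = (-2.1111, 0.8889, -2.4444).
‖u_2‖ = 3.3500, so e_2 = (-0.6302, 0.2653, -0.7297).

Q = [[0.6667, -0.6302], [0.6667, 0.2653], [-0.3333, -0.7297]], R = [[6.0000, 1.6667], [0.0000, 3.3500]]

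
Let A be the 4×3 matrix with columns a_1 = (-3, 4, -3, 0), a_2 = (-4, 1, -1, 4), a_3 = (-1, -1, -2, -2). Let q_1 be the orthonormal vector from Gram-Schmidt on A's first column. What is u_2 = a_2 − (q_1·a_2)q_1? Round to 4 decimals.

u_2 = (-2.3235, -1.2353, 0.6765, 4.0000)

a_1 = (-3, 4, -3, 0); ‖a_1‖ = 5.8310, so q_1 = (-0.5145, 0.6860, -0.5145, 0.0000).
q_1·a_2 = (-0.5145)·(-4) + 0.6860·1 + (-0.5145)·(-1) + 0.0000·4 = 3.2585.
u_2 = a_2 − 3.2585·q_1 = (-2.3235, -1.2353, 0.6765, 4.0000).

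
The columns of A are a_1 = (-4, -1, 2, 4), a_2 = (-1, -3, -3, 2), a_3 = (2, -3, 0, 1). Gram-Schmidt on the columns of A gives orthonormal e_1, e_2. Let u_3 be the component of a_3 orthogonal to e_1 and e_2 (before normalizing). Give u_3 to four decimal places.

u_3 = (1.9039, -1.8026, 1.6026, 0.6519)

a_1 = (-4, -1, 2, 4); ‖a_1‖ = 6.0828, so e_1 = (-0.6576, -0.1644, 0.3288, 0.6576).
e_1·a_2 = (-0.6576)·(-1) + (-0.1644)·(-3) + 0.3288·(-3) + 0.6576·2 = 1.4796.
u_2 = a_2 − 1.4796·e_1 = (-0.0270, -2.7568, -3.4865, 1.0270).
‖u_2‖ = 4.5619, so e_2 = (-0.0059, -0.6043, -0.7643, 0.2251).
e_1·a_3 = (-0.6576)·2 + (-0.1644)·(-3) + 0.3288·0 + 0.6576·1 = -0.1644; e_2·a_3 = (-0.0059)·2 + (-0.6043)·(-3) + (-0.7643)·0 + 0.2251·1 = 2.0262.
u_3 = a_3 + 0.1644·e_1 − 2.0262·e_2 = (1.9039, -1.8026, 1.6026, 0.6519).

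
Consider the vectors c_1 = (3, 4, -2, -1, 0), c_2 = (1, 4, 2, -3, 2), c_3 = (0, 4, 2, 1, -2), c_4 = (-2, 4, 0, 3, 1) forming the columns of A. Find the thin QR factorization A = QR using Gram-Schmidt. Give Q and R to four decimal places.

c_1 = (3, 4, -2, -1, 0); ‖c_1‖ = 5.4772, so q_1 = (0.5477, 0.7303, -0.3651, -0.1826, 0.0000).
q_1·c_2 = 0.5477·1 + 0.7303·4 + (-0.3651)·2 + (-0.1826)·(-3) + 0.0000·2 = 3.2863.
u_2 = c_2 − 3.2863·q_1 = (-0.8000, 1.6000, 3.2000, -2.4000, 2.0000).
‖u_2‖ = 4.8166, so q_2 = (-0.1661, 0.3322, 0.6644, -0.4983, 0.4152).
q_1·c_3 = 0.5477·0 + 0.7303·4 + (-0.3651)·2 + (-0.1826)·1 + 0.0000·(-2) = 2.0083; q_2·c_3 = (-0.1661)·0 + 0.3322·4 + 0.6644·2 + (-0.4983)·1 + 0.4152·(-2) = 1.3287.
u_3 = c_3 − 2.0083·q_1 − 1.3287·q_2 = (-0.8793, 2.0920, 1.8506, 2.0287, -2.5517).
‖u_3‖ = 4.3819, so q_3 = (-0.2007, 0.4774, 0.4223, 0.4630, -0.5823).
q_1·c_4 = 0.5477·(-2) + 0.7303·4 + (-0.3651)·0 + (-0.1826)·3 + 0.0000·1 = 1.2780; q_2·c_4 = (-0.1661)·(-2) + 0.3322·4 + 0.6644·0 + (-0.4983)·3 + 0.4152·1 = 0.5813; q_3·c_4 = (-0.2007)·(-2) + 0.4774·4 + 0.4223·0 + 0.4630·3 + (-0.5823)·1 = 3.1176.
u_4 = c_4 − 1.2780·q_1 − 0.5813·q_2 − 3.1176·q_3 = (-1.9779, 1.3852, -1.2362, 2.0796, 2.5741).
‖u_4‖ = 4.2790, so q_4 = (-0.4622, 0.3237, -0.2889, 0.4860, 0.6016).

Q = [[0.5477, -0.1661, -0.2007, -0.4622], [0.7303, 0.3322, 0.4774, 0.3237], [-0.3651, 0.6644, 0.4223, -0.2889], [-0.1826, -0.4983, 0.4630, 0.4860], [0.0000, 0.4152, -0.5823, 0.6016]], R = [[5.4772, 3.2863, 2.0083, 1.2780], [0.0000, 4.8166, 1.3287, 0.5813], [0.0000, 0.0000, 4.3819, 3.1176], [0.0000, 0.0000, 0.0000, 4.2790]]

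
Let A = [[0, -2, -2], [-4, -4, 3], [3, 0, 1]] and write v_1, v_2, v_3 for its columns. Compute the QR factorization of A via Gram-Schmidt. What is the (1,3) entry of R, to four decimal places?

v_1 = (0, -4, 3); ‖v_1‖ = 5.0000, so q_1 = (0.0000, -0.8000, 0.6000).
r_{13} = q_1·v_3 = -1.8000.

r_{13} = -1.8000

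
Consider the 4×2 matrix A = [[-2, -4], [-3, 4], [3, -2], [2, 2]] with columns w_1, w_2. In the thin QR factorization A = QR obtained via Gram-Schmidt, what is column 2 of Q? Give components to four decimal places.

q_1 = w_1/‖w_1‖ = (-2, -3, 3, 2)/5.0990 = (-0.3922, -0.5883, 0.5883, 0.3922).
r_{12} = q_1·w_2 = -1.1767.
u_2 = w_2 + 1.1767·q_1 = (-4.4615, 3.3077, -1.3077, 2.4615).
‖u_2‖ = 6.2141, so q_2 = (-0.7180, 0.5323, -0.2104, 0.3961).

q_2 = (-0.7180, 0.5323, -0.2104, 0.3961)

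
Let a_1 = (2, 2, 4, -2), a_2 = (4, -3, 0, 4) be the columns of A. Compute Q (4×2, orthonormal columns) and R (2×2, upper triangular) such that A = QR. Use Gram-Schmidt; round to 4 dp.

Q = [[0.3780, 0.7027], [0.3780, -0.4080], [0.7559, 0.1360], [-0.3780, 0.5667]], R = [[5.2915, -1.1339], [0.0000, 6.3019]]

q_1 = a_1/‖a_1‖ = (2, 2, 4, -2)/5.2915 = (0.3780, 0.3780, 0.7559, -0.3780).
r_{12} = q_1·a_2 = -1.1339.
u_2 = a_2 + 1.1339·q_1 = (4.4286, -2.5714, 0.8571, 3.5714).
‖u_2‖ = 6.3019, so q_2 = (0.7027, -0.4080, 0.1360, 0.5667).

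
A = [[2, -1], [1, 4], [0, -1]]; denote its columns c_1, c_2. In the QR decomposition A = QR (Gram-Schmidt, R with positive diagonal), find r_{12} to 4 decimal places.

c_1 = (2, 1, 0); ‖c_1‖ = 2.2361, so q_1 = (0.8944, 0.4472, 0.0000).
r_{12} = q_1·c_2 = 0.8944.

r_{12} = 0.8944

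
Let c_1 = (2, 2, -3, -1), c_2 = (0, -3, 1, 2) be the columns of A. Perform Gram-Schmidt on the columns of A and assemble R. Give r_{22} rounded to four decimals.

r_{22} = 2.6977

c_1 = (2, 2, -3, -1); ‖c_1‖ = 4.2426, so q_1 = (0.4714, 0.4714, -0.7071, -0.2357).
q_1·c_2 = 0.4714·0 + 0.4714·(-3) + (-0.7071)·1 + (-0.2357)·2 = -2.5927.
u_2 = c_2 + 2.5927·q_1 = (1.2222, -1.7778, -0.8333, 1.3889).
r_{22} = ‖u_2‖ = 2.6977.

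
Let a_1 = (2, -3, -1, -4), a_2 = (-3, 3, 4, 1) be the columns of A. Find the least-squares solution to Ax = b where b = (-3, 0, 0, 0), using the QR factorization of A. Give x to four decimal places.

e_1 = a_1/‖a_1‖ = (2, -3, -1, -4)/5.4772 = (0.3651, -0.5477, -0.1826, -0.7303).
r_{12} = e_1·a_2 = -4.1992.
u_2 = a_2 + 4.1992·e_1 = (-1.4667, 0.7000, 3.2333, -2.0667).
‖u_2‖ = 4.1673, so e_2 = (-0.3519, 0.1680, 0.7759, -0.4959).
Qᵀb = (-1.0954, 1.0558).
Back-substitute: x_2 = 1.0558/4.1673 = 0.2534.
x_1 = (-1.0954 + 4.1992·0.2534)/5.4772 = -0.0058.

x = (-0.0058, 0.2534)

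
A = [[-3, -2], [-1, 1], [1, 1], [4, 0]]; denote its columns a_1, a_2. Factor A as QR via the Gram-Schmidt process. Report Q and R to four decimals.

a_1 = (-3, -1, 1, 4); ‖a_1‖ = 5.1962, so e_1 = (-0.5774, -0.1925, 0.1925, 0.7698).
e_1·a_2 = (-0.5774)·(-2) + (-0.1925)·1 + 0.1925·1 + 0.7698·0 = 1.1547.
u_2 = a_2 − 1.1547·e_1 = (-1.3333, 1.2222, 0.7778, -0.8889).
‖u_2‖ = 2.1602, so e_2 = (-0.6172, 0.5658, 0.3600, -0.4115).

Q = [[-0.5774, -0.6172], [-0.1925, 0.5658], [0.1925, 0.3600], [0.7698, -0.4115]], R = [[5.1962, 1.1547], [0.0000, 2.1602]]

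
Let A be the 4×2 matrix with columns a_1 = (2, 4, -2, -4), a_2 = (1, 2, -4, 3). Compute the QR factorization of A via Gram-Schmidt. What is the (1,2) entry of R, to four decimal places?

r_{12} = 0.9487

a_1 = (2, 4, -2, -4); ‖a_1‖ = 6.3246, so e_1 = (0.3162, 0.6325, -0.3162, -0.6325).
r_{12} = e_1·a_2 = 0.9487.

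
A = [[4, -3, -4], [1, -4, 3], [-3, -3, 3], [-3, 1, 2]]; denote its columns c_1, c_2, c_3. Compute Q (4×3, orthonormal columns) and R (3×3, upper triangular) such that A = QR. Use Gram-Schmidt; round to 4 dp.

c_1 = (4, 1, -3, -3); ‖c_1‖ = 5.9161, so e_1 = (0.6761, 0.1690, -0.5071, -0.5071).
e_1·c_2 = 0.6761·(-3) + 0.1690·(-4) + (-0.5071)·(-3) + (-0.5071)·1 = -1.6903.
u_2 = c_2 + 1.6903·e_1 = (-1.8571, -3.7143, -3.8571, 0.1429).
‖u_2‖ = 5.6695, so e_2 = (-0.3276, -0.6551, -0.6803, 0.0252).
e_1·c_3 = 0.6761·(-4) + 0.1690·3 + (-0.5071)·3 + (-0.5071)·2 = -4.7329; e_2·c_3 = (-0.3276)·(-4) + (-0.6551)·3 + (-0.6803)·3 + 0.0252·2 = -2.6458.
u_3 = c_3 + 4.7329·e_1 + 2.6458·e_2 = (-1.6667, 2.0667, -1.2000, -0.3333).
‖u_3‖ = 2.9326, so e_3 = (-0.5683, 0.7047, -0.4092, -0.1137).

Q = [[0.6761, -0.3276, -0.5683], [0.1690, -0.6551, 0.7047], [-0.5071, -0.6803, -0.4092], [-0.5071, 0.0252, -0.1137]], R = [[5.9161, -1.6903, -4.7329], [0.0000, 5.6695, -2.6458], [0.0000, 0.0000, 2.9326]]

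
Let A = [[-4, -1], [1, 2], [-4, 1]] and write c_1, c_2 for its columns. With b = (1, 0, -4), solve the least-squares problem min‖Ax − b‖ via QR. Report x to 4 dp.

x = (0.4227, -0.9742)

e_1 = c_1/‖c_1‖ = (-4, 1, -4)/5.7446 = (-0.6963, 0.1741, -0.6963).
r_{12} = e_1·c_2 = 0.3482.
u_2 = c_2 − 0.3482·e_1 = (-0.7576, 1.9394, 1.2424).
‖u_2‖ = 2.4246, so e_2 = (-0.3125, 0.7999, 0.5124).
Qᵀb = (2.0889, -2.3621).
Back-substitute: x_2 = -2.3621/2.4246 = -0.9742.
x_1 = (2.0889 − 0.3482·(-0.9742))/5.7446 = 0.4227.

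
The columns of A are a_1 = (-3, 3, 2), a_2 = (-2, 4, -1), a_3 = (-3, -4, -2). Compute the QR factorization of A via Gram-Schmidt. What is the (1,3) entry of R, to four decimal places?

e_1 = a_1/‖a_1‖ = (-3, 3, 2)/4.6904 = (-0.6396, 0.6396, 0.4264).
r_{13} = e_1·a_3 = -1.4924.

r_{13} = -1.4924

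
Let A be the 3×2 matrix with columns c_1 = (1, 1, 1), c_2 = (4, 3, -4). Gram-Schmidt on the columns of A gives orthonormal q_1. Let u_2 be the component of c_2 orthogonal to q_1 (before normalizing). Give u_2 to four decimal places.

q_1 = c_1/‖c_1‖ = (1, 1, 1)/1.7321 = (0.5774, 0.5774, 0.5774).
r_{12} = q_1·c_2 = 1.7321.
u_2 = c_2 − 1.7321·q_1 = (3.0000, 2.0000, -5.0000).

u_2 = (3.0000, 2.0000, -5.0000)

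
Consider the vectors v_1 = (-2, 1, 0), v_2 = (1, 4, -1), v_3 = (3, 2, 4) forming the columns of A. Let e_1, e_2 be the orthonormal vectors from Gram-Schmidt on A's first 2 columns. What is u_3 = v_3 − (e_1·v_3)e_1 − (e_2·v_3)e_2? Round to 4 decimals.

e_1 = v_1/‖v_1‖ = (-2, 1, 0)/2.2361 = (-0.8944, 0.4472, 0.0000).
r_{12} = e_1·v_2 = 0.8944.
u_2 = v_2 − 0.8944·e_1 = (1.8000, 3.6000, -1.0000).
‖u_2‖ = 4.1473, so e_2 = (0.4340, 0.8680, -0.2411).
r_{13} = e_1·v_3 = -1.7889; r_{23} = e_2·v_3 = 2.0736.
u_3 = v_3 + 1.7889·e_1 − 2.0736·e_2 = (0.5000, 1.0000, 4.5000).

u_3 = (0.5000, 1.0000, 4.5000)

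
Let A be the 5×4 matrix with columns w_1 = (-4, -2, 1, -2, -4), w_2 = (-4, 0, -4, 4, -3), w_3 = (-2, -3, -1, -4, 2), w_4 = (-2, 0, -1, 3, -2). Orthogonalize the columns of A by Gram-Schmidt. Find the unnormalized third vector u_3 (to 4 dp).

w_1 = (-4, -2, 1, -2, -4); ‖w_1‖ = 6.4031, so e_1 = (-0.6247, -0.3123, 0.1562, -0.3123, -0.6247).
e_1·w_2 = (-0.6247)·(-4) + (-0.3123)·0 + 0.1562·(-4) + (-0.3123)·4 + (-0.6247)·(-3) = 2.4988.
u_2 = w_2 − 2.4988·e_1 = (-2.4390, 0.7805, -4.3902, 4.7805, -1.4390).
‖u_2‖ = 7.1243, so e_2 = (-0.3424, 0.1096, -0.6162, 0.6710, -0.2020).
e_1·w_3 = (-0.6247)·(-2) + (-0.3123)·(-3) + 0.1562·(-1) + (-0.3123)·(-4) + (-0.6247)·2 = 2.0303; e_2·w_3 = (-0.3424)·(-2) + 0.1096·(-3) + (-0.6162)·(-1) + 0.6710·(-4) + (-0.2020)·2 = -2.1157.
u_3 = w_3 − 2.0303·e_1 + 2.1157·e_2 = (-1.4560, -2.1341, -2.6209, -1.9462, 2.8409).

u_3 = (-1.4560, -2.1341, -2.6209, -1.9462, 2.8409)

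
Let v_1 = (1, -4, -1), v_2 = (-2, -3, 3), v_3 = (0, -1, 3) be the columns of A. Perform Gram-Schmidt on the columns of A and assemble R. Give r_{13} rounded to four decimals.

r_{13} = 0.2357

q_1 = v_1/‖v_1‖ = (1, -4, -1)/4.2426 = (0.2357, -0.9428, -0.2357).
r_{13} = q_1·v_3 = 0.2357.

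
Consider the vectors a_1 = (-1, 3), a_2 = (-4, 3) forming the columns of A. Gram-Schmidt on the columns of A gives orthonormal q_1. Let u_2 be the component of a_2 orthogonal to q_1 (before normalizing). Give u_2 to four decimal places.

a_1 = (-1, 3); ‖a_1‖ = 3.1623, so q_1 = (-0.3162, 0.9487).
q_1·a_2 = (-0.3162)·(-4) + 0.9487·3 = 4.1110.
u_2 = a_2 − 4.1110·q_1 = (-2.7000, -0.9000).

u_2 = (-2.7000, -0.9000)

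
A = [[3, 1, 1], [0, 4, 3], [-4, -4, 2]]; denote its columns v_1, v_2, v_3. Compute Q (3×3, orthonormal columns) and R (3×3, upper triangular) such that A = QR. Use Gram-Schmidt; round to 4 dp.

Q = [[0.6000, -0.2971, 0.7428], [0.0000, 0.9285, 0.3714], [-0.8000, -0.2228, 0.5571]], R = [[5.0000, 3.8000, -1.0000], [0.0000, 4.3081, 2.0426], [0.0000, 0.0000, 2.9711]]

v_1 = (3, 0, -4); ‖v_1‖ = 5.0000, so q_1 = (0.6000, 0.0000, -0.8000).
q_1·v_2 = 0.6000·1 + 0.0000·4 + (-0.8000)·(-4) = 3.8000.
u_2 = v_2 − 3.8000·q_1 = (-1.2800, 4.0000, -0.9600).
‖u_2‖ = 4.3081, so q_2 = (-0.2971, 0.9285, -0.2228).
q_1·v_3 = 0.6000·1 + 0.0000·3 + (-0.8000)·2 = -1.0000; q_2·v_3 = (-0.2971)·1 + 0.9285·3 + (-0.2228)·2 = 2.0426.
u_3 = v_3 + 1.0000·q_1 − 2.0426·q_2 = (2.2069, 1.1034, 1.6552).
‖u_3‖ = 2.9711, so q_3 = (0.7428, 0.3714, 0.5571).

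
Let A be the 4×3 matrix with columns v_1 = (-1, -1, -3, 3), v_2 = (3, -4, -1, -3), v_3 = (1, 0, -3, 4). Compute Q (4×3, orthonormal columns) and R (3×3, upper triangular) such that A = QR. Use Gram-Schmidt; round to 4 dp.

v_1 = (-1, -1, -3, 3); ‖v_1‖ = 4.4721, so q_1 = (-0.2236, -0.2236, -0.6708, 0.6708).
q_1·v_2 = (-0.2236)·3 + (-0.2236)·(-4) + (-0.6708)·(-1) + 0.6708·(-3) = -1.1180.
u_2 = v_2 + 1.1180·q_1 = (2.7500, -4.2500, -1.7500, -2.2500).
‖u_2‖ = 5.8095, so q_2 = (0.4734, -0.7316, -0.3012, -0.3873).
q_1·v_3 = (-0.2236)·1 + (-0.2236)·0 + (-0.6708)·(-3) + 0.6708·4 = 4.4721; q_2·v_3 = 0.4734·1 + (-0.7316)·0 + (-0.3012)·(-3) + (-0.3873)·4 = -0.1721.
u_3 = v_3 − 4.4721·q_1 + 0.1721·q_2 = (2.0815, 0.8741, -0.0519, 0.9333).
‖u_3‖ = 2.4434, so q_3 = (0.8519, 0.3577, -0.0212, 0.3820).

Q = [[-0.2236, 0.4734, 0.8519], [-0.2236, -0.7316, 0.3577], [-0.6708, -0.3012, -0.0212], [0.6708, -0.3873, 0.3820]], R = [[4.4721, -1.1180, 4.4721], [0.0000, 5.8095, -0.1721], [0.0000, 0.0000, 2.4434]]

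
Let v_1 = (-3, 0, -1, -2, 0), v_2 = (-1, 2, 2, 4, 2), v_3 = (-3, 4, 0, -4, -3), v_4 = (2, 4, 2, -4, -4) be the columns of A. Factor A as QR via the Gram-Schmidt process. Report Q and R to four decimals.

v_1 = (-3, 0, -1, -2, 0); ‖v_1‖ = 3.7417, so e_1 = (-0.8018, 0.0000, -0.2673, -0.5345, 0.0000).
e_1·v_2 = (-0.8018)·(-1) + 0.0000·2 + (-0.2673)·2 + (-0.5345)·4 + 0.0000·2 = -1.8708.
u_2 = v_2 + 1.8708·e_1 = (-2.5000, 2.0000, 1.5000, 3.0000, 2.0000).
‖u_2‖ = 5.0498, so e_2 = (-0.4951, 0.3961, 0.2970, 0.5941, 0.3961).
e_1·v_3 = (-0.8018)·(-3) + 0.0000·4 + (-0.2673)·0 + (-0.5345)·(-4) + 0.0000·(-3) = 4.5434; e_2·v_3 = (-0.4951)·(-3) + 0.3961·4 + 0.2970·0 + 0.5941·(-4) + 0.3961·(-3) = -0.4951.
u_3 = v_3 − 4.5434·e_1 + 0.4951·e_2 = (0.3978, 4.1961, 1.3613, -1.2773, -2.8039).
‖u_3‖ = 5.3956, so e_3 = (0.0737, 0.7777, 0.2523, -0.2367, -0.5197).
e_1·v_4 = (-0.8018)·2 + 0.0000·4 + (-0.2673)·2 + (-0.5345)·(-4) + 0.0000·(-4) = 0.0000; e_2·v_4 = (-0.4951)·2 + 0.3961·4 + 0.2970·2 + 0.5941·(-4) + 0.3961·(-4) = -2.7724; e_3·v_4 = 0.0737·2 + 0.7777·4 + 0.2523·2 + (-0.2367)·(-4) + (-0.5197)·(-4) = 6.7884.
u_4 = v_4 + 0.0000·e_1 + 2.7724·e_2 − 6.7884·e_3 = (0.1270, -0.1813, 1.1107, -0.7459, 0.6258).
‖u_4‖ = 1.4936, so e_4 = (0.0850, -0.1214, 0.7437, -0.4994, 0.4190).

Q = [[-0.8018, -0.4951, 0.0737, 0.0850], [0.0000, 0.3961, 0.7777, -0.1214], [-0.2673, 0.2970, 0.2523, 0.7437], [-0.5345, 0.5941, -0.2367, -0.4994], [0.0000, 0.3961, -0.5197, 0.4190]], R = [[3.7417, -1.8708, 4.5434, 0.0000], [0.0000, 5.0498, -0.4951, -2.7724], [0.0000, 0.0000, 5.3956, 6.7884], [0.0000, 0.0000, 0.0000, 1.4936]]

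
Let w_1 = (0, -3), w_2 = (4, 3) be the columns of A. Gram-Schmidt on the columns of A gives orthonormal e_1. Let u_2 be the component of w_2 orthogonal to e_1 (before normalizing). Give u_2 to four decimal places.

e_1 = w_1/‖w_1‖ = (0, -3)/3.0000 = (0.0000, -1.0000).
r_{12} = e_1·w_2 = -3.0000.
u_2 = w_2 + 3.0000·e_1 = (4.0000, 0.0000).

u_2 = (4.0000, 0.0000)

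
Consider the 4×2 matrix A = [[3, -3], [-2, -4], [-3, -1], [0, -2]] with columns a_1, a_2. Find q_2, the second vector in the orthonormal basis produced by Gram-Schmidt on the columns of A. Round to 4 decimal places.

q_1 = a_1/‖a_1‖ = (3, -2, -3, 0)/4.6904 = (0.6396, -0.4264, -0.6396, 0.0000).
r_{12} = q_1·a_2 = 0.4264.
u_2 = a_2 − 0.4264·q_1 = (-3.2727, -3.8182, -0.7273, -2.0000).
‖u_2‖ = 5.4606, so q_2 = (-0.5993, -0.6992, -0.1332, -0.3663).

q_2 = (-0.5993, -0.6992, -0.1332, -0.3663)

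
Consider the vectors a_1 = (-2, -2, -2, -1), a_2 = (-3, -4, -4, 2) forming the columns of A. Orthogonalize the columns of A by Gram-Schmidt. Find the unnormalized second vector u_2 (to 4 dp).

a_1 = (-2, -2, -2, -1); ‖a_1‖ = 3.6056, so q_1 = (-0.5547, -0.5547, -0.5547, -0.2774).
q_1·a_2 = (-0.5547)·(-3) + (-0.5547)·(-4) + (-0.5547)·(-4) + (-0.2774)·2 = 5.5470.
u_2 = a_2 − 5.5470·q_1 = (0.0769, -0.9231, -0.9231, 3.5385).

u_2 = (0.0769, -0.9231, -0.9231, 3.5385)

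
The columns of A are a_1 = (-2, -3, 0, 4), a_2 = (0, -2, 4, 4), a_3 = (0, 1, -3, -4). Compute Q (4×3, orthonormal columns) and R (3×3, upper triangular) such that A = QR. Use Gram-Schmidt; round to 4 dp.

Q = [[-0.3714, 0.3453, -0.0870], [-0.5571, 0.0628, -0.7537], [0.0000, 0.9103, 0.2319], [0.7428, 0.2197, -0.6088]], R = [[5.3852, 4.0853, -3.5282], [0.0000, 4.3944, -3.5469], [0.0000, 0.0000, 0.9856]]

a_1 = (-2, -3, 0, 4); ‖a_1‖ = 5.3852, so e_1 = (-0.3714, -0.5571, 0.0000, 0.7428).
e_1·a_2 = (-0.3714)·0 + (-0.5571)·(-2) + 0.0000·4 + 0.7428·4 = 4.0853.
u_2 = a_2 − 4.0853·e_1 = (1.5172, 0.2759, 4.0000, 0.9655).
‖u_2‖ = 4.3944, so e_2 = (0.3453, 0.0628, 0.9103, 0.2197).
e_1·a_3 = (-0.3714)·0 + (-0.5571)·1 + 0.0000·(-3) + 0.7428·(-4) = -3.5282; e_2·a_3 = 0.3453·0 + 0.0628·1 + 0.9103·(-3) + 0.2197·(-4) = -3.5469.
u_3 = a_3 + 3.5282·e_1 + 3.5469·e_2 = (-0.0857, -0.7429, 0.2286, -0.6000).
‖u_3‖ = 0.9856, so e_3 = (-0.0870, -0.7537, 0.2319, -0.6088).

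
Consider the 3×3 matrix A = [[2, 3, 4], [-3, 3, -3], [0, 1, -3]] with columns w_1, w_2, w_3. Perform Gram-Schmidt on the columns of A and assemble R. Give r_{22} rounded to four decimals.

r_{22} = 4.2787

w_1 = (2, -3, 0); ‖w_1‖ = 3.6056, so q_1 = (0.5547, -0.8321, 0.0000).
q_1·w_2 = 0.5547·3 + (-0.8321)·3 + 0.0000·1 = -0.8321.
u_2 = w_2 + 0.8321·q_1 = (3.4615, 2.3077, 1.0000).
r_{22} = ‖u_2‖ = 4.2787.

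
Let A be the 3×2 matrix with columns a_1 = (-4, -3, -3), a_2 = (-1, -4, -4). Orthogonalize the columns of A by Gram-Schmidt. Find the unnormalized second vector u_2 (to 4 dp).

q_1 = a_1/‖a_1‖ = (-4, -3, -3)/5.8310 = (-0.6860, -0.5145, -0.5145).
r_{12} = q_1·a_2 = 4.8020.
u_2 = a_2 − 4.8020·q_1 = (2.2941, -1.5294, -1.5294).

u_2 = (2.2941, -1.5294, -1.5294)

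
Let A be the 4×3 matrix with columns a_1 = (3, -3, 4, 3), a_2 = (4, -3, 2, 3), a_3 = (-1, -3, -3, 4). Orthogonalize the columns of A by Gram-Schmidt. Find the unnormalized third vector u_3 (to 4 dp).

u_3 = (-3.1579, -2.1316, -1.5789, 3.1316)

a_1 = (3, -3, 4, 3); ‖a_1‖ = 6.5574, so e_1 = (0.4575, -0.4575, 0.6100, 0.4575).
e_1·a_2 = 0.4575·4 + (-0.4575)·(-3) + 0.6100·2 + 0.4575·3 = 5.7949.
u_2 = a_2 − 5.7949·e_1 = (1.3488, -0.3488, -1.5349, 0.3488).
‖u_2‖ = 2.1020, so e_2 = (0.6417, -0.1660, -0.7302, 0.1660).
e_1·a_3 = 0.4575·(-1) + (-0.4575)·(-3) + 0.6100·(-3) + 0.4575·4 = 0.9150; e_2·a_3 = 0.6417·(-1) + (-0.1660)·(-3) + (-0.7302)·(-3) + 0.1660·4 = 2.7105.
u_3 = a_3 − 0.9150·e_1 − 2.7105·e_2 = (-3.1579, -2.1316, -1.5789, 3.1316).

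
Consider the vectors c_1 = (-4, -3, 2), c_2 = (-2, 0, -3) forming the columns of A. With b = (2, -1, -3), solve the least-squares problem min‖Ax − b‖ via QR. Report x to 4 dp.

e_1 = c_1/‖c_1‖ = (-4, -3, 2)/5.3852 = (-0.7428, -0.5571, 0.3714).
r_{12} = e_1·c_2 = 0.3714.
u_2 = c_2 − 0.3714·e_1 = (-1.7241, 0.2069, -3.1379).
‖u_2‖ = 3.5864, so e_2 = (-0.4807, 0.0577, -0.8750).
Qᵀb = (-2.0426, 1.6057).
Back-substitute: x_2 = 1.6057/3.5864 = 0.4477.
x_1 = (-2.0426 − 0.3714·0.4477)/5.3852 = -0.4102.

x = (-0.4102, 0.4477)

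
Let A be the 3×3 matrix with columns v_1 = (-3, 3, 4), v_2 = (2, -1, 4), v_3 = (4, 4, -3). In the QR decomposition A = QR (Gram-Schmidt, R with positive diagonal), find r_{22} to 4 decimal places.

v_1 = (-3, 3, 4); ‖v_1‖ = 5.8310, so e_1 = (-0.5145, 0.5145, 0.6860).
e_1·v_2 = (-0.5145)·2 + 0.5145·(-1) + 0.6860·4 = 1.2005.
u_2 = v_2 − 1.2005·e_1 = (2.6176, -1.6176, 3.1765).
r_{22} = ‖u_2‖ = 4.4225.

r_{22} = 4.4225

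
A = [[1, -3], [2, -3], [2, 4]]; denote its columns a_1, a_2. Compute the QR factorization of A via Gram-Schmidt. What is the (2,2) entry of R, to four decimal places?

a_1 = (1, 2, 2); ‖a_1‖ = 3.0000, so q_1 = (0.3333, 0.6667, 0.6667).
q_1·a_2 = 0.3333·(-3) + 0.6667·(-3) + 0.6667·4 = -0.3333.
u_2 = a_2 + 0.3333·q_1 = (-2.8889, -2.7778, 4.2222).
r_{22} = ‖u_2‖ = 5.8214.

r_{22} = 5.8214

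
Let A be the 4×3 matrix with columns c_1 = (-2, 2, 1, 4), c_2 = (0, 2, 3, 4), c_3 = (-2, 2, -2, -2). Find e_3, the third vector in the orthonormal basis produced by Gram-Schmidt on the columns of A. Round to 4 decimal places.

e_3 = (-0.0904, 0.8583, 0.0904, -0.4969)

c_1 = (-2, 2, 1, 4); ‖c_1‖ = 5.0000, so e_1 = (-0.4000, 0.4000, 0.2000, 0.8000).
e_1·c_2 = (-0.4000)·0 + 0.4000·2 + 0.2000·3 + 0.8000·4 = 4.6000.
u_2 = c_2 − 4.6000·e_1 = (1.8400, 0.1600, 2.0800, 0.3200).
‖u_2‖ = 2.8000, so e_2 = (0.6571, 0.0571, 0.7429, 0.1143).
e_1·c_3 = (-0.4000)·(-2) + 0.4000·2 + 0.2000·(-2) + 0.8000·(-2) = -0.4000; e_2·c_3 = 0.6571·(-2) + 0.0571·2 + 0.7429·(-2) + 0.1143·(-2) = -2.9143.
u_3 = c_3 + 0.4000·e_1 + 2.9143·e_2 = (-0.2449, 2.3265, 0.2449, -1.3469).
‖u_3‖ = 2.7105, so e_3 = (-0.0904, 0.8583, 0.0904, -0.4969).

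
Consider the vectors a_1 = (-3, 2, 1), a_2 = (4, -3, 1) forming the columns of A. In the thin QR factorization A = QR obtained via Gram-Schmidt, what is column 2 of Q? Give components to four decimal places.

a_1 = (-3, 2, 1); ‖a_1‖ = 3.7417, so e_1 = (-0.8018, 0.5345, 0.2673).
e_1·a_2 = (-0.8018)·4 + 0.5345·(-3) + 0.2673·1 = -4.5434.
u_2 = a_2 + 4.5434·e_1 = (0.3571, -0.5714, 2.2143).
‖u_2‖ = 2.3146, so e_2 = (0.1543, -0.2469, 0.9567).

e_2 = (0.1543, -0.2469, 0.9567)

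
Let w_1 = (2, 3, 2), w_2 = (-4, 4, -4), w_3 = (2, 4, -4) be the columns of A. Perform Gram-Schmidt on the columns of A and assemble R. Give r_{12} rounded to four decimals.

w_1 = (2, 3, 2); ‖w_1‖ = 4.1231, so e_1 = (0.4851, 0.7276, 0.4851).
r_{12} = e_1·w_2 = -0.9701.

r_{12} = -0.9701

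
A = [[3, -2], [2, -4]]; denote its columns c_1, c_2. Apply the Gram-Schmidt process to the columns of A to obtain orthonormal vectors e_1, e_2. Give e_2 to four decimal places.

e_1 = c_1/‖c_1‖ = (3, 2)/3.6056 = (0.8321, 0.5547).
r_{12} = e_1·c_2 = -3.8829.
u_2 = c_2 + 3.8829·e_1 = (1.2308, -1.8462).
‖u_2‖ = 2.2188, so e_2 = (0.5547, -0.8321).

e_2 = (0.5547, -0.8321)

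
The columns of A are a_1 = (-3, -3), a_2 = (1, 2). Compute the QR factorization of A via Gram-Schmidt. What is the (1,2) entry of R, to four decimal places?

e_1 = a_1/‖a_1‖ = (-3, -3)/4.2426 = (-0.7071, -0.7071).
r_{12} = e_1·a_2 = -2.1213.

r_{12} = -2.1213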